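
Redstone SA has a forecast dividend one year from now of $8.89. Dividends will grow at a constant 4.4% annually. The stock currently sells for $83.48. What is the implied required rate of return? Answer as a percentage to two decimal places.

Rearranging the constant-growth DDM: r = D₁/P₀ + g.
r = 8.8900 / 83.48 + 0.044 = 0.10649 + 0.044 = 0.15049

15.05%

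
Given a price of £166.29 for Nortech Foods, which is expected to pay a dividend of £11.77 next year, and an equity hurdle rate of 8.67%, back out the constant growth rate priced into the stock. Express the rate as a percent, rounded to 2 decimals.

1.59%

From P₀ = D₁/(r − g), the implied growth is g = r − D₁/P₀.
g = 0.0867 − 11.77/166.29 = 0.0867 − 0.07078 = 0.01592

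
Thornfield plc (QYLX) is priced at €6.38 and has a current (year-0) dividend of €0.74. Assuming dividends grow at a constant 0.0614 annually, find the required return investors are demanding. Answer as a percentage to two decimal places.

Rearranging the constant-growth DDM: r = D₁/P₀ + g.
D₁ = 0.74 × (1 + 0.0614) = 0.7854.
r = 0.7854 / 6.38 + 0.0614 = 0.12311 + 0.0614 = 0.18451

18.45%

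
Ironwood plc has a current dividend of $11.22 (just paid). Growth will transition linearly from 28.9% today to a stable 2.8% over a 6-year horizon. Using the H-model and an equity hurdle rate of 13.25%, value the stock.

$194.44

H-model: P₀ = D₀[(1+g_L) + H(g_S−g_L)]/(r−g_L), with H = 6/2 = 3.
P₀ = 11.22 × [(1+0.028) + 3×(0.289−0.028)] / (0.1325−0.028)
   = 11.22 × 1.8110 / 0.1045 = 194.4442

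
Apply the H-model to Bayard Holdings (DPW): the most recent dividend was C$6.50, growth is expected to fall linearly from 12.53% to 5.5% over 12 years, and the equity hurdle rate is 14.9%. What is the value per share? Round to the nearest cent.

H-model: P₀ = D₀[(1+g_L) + H(g_S−g_L)]/(r−g_L), with H = 12/2 = 6.
P₀ = 6.50 × [(1+0.055) + 6×(0.1253−0.055)] / (0.149−0.055)
   = 6.50 × 1.4768 / 0.094 = 102.1191

C$102.12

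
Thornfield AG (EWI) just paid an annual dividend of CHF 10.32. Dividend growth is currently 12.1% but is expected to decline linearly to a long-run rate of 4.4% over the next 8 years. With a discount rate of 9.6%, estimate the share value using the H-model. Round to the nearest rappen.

CHF 268.32

H-model: P₀ = D₀[(1+g_L) + H(g_S−g_L)]/(r−g_L), with H = 8/2 = 4.
P₀ = 10.32 × [(1+0.044) + 4×(0.121−0.044)] / (0.096−0.044)
   = 10.32 × 1.3520 / 0.052 = 268.3200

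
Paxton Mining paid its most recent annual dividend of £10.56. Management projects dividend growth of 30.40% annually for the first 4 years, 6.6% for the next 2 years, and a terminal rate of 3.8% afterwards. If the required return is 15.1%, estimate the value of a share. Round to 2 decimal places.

Three-stage DDM. Project D₁…D_6; terminal Gordon value at t=6 with g = 0.038; discount at r = 0.151.
D_1 = 13.7702
D_2 = 17.9564
D_3 = 23.4151
D_4 = 30.5333
D_5 = 32.5485
D_6 = 34.6967
TV_6 = 36.0152/(0.151−0.038) = 318.7187
P₀ = Σ Dₜ/(1+r)ᵗ + TV_6/(1+r)^6 = 226.3791

£226.38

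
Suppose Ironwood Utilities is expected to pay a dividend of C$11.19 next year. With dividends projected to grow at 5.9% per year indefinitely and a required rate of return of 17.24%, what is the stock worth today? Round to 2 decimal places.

C$98.68

Gordon growth model: P₀ = D₁/(r − g), with D₁ = 11.19 given directly.
P₀ = 11.1900 / (0.1724 − 0.059) = 11.1900 / 0.1134 = 98.6772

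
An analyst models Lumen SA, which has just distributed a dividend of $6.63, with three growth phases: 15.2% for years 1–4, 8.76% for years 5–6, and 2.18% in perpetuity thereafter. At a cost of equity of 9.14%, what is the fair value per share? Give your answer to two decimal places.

$166.77

Three-stage DDM. Project D₁…D_6; terminal Gordon value at t=6 with g = 0.0218; discount at r = 0.0914.
D_1 = 7.6378
D_2 = 8.7987
D_3 = 10.1361
D_4 = 11.6768
D_5 = 12.6997
D_6 = 13.8122
TV_6 = 14.1133/(0.0914−0.0218) = 202.7769
P₀ = Σ Dₜ/(1+r)ᵗ + TV_6/(1+r)^6 = 166.7668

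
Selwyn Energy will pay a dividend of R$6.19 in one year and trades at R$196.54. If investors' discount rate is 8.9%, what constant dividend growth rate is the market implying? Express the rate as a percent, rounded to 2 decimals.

5.75%

From P₀ = D₁/(r − g), the implied growth is g = r − D₁/P₀.
g = 0.089 − 6.19/196.54 = 0.089 − 0.03149 = 0.05751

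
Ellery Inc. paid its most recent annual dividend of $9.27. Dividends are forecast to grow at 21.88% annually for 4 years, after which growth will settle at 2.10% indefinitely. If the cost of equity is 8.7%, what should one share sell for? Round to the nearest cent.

Two-stage DDM. Project D₁…D_4 at 0.2188, terminal growth 0.021, discount at r = 0.087.
D_1 = 11.2983
D_2 = 13.7703
D_3 = 16.7833
D_4 = 20.4555
Terminal value at t=4: TV = D_5/(r−g) = 20.8850/(0.087−0.021) = 316.4400
P₀ = 11.2983/(1+0.087)^1 + 13.7703/(1+0.087)^2 + 16.7833/(1+0.087)^3 + 20.4555/(1+0.087)^4 + 316.4400/(1+0.087)^4 = 276.4266

$276.43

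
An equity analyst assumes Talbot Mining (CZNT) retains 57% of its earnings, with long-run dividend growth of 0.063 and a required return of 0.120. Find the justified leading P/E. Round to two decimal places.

7.54

Payout ratio b = 1 − 0.57 = 0.43.
Justified leading P/E = b/(r−g) = 0.43/(0.12−0.063) = 7.5439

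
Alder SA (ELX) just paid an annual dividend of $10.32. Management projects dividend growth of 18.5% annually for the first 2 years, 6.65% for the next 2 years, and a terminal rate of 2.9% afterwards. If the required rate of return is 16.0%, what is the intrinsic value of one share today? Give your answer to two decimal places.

$111.82

Three-stage DDM. Project D₁…D_4; terminal Gordon value at t=4 with g = 0.029; discount at r = 0.16.
D_1 = 12.2292
D_2 = 14.4916
D_3 = 15.4553
D_4 = 16.4831
TV_4 = 16.9611/(0.16−0.029) = 129.4739
P₀ = Σ Dₜ/(1+r)ᵗ + TV_4/(1+r)^4 = 111.8243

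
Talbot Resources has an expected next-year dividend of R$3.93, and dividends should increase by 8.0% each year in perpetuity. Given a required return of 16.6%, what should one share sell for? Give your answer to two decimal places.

Gordon growth model: P₀ = D₁/(r − g), with D₁ = 3.93 given directly.
P₀ = 3.9300 / (0.166 − 0.08) = 3.9300 / 0.086 = 45.6977

R$45.70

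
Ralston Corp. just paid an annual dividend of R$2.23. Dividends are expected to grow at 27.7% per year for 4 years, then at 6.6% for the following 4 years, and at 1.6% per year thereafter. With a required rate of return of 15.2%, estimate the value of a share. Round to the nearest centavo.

Three-stage DDM. Project D₁…D_8; terminal Gordon value at t=8 with g = 0.016; discount at r = 0.152.
D_1 = 2.8477
D_2 = 3.6365
D_3 = 4.6438
D_4 = 5.9302
D_5 = 6.3216
D_6 = 6.7388
D_7 = 7.1836
D_8 = 7.6577
TV_8 = 7.7802/(0.152−0.016) = 57.2074
P₀ = Σ Dₜ/(1+r)ᵗ + TV_8/(1+r)^8 = 41.1954

R$41.20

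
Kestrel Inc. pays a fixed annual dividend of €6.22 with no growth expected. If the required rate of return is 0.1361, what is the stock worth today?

€45.70

Zero-growth DDM (perpetuity): P₀ = D/r = 6.22 / 0.1361 = 45.7017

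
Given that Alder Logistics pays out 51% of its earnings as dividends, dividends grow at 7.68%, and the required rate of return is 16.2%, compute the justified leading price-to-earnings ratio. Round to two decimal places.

Justified leading P/E = b/(r−g) = 0.51/(0.162−0.0768) = 5.9859

5.99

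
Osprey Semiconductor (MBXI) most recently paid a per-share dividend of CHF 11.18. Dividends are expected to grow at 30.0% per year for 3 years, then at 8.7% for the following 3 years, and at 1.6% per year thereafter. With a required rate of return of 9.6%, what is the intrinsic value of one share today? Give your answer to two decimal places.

CHF 333.86

Three-stage DDM. Project D₁…D_6; terminal Gordon value at t=6 with g = 0.016; discount at r = 0.096.
D_1 = 14.5340
D_2 = 18.8942
D_3 = 24.5625
D_4 = 26.6994
D_5 = 29.0222
D_6 = 31.5472
TV_6 = 32.0519/(0.096−0.016) = 400.6491
P₀ = Σ Dₜ/(1+r)ᵗ + TV_6/(1+r)^6 = 333.8574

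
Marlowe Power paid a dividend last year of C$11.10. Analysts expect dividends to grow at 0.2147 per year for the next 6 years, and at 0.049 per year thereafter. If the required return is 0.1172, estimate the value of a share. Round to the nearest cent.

C$372.23

Two-stage DDM. Project D₁…D_6 at 0.2147, terminal growth 0.049, discount at r = 0.1172.
D_1 = 13.4832
D_2 = 16.3780
D_3 = 19.8944
D_4 = 24.1657
D_5 = 29.3541
D_6 = 35.6564
Terminal value at t=6: TV = D_7/(r−g) = 37.4035/(0.1172−0.049) = 548.4389
P₀ = 13.4832/(1+0.1172)^1 + 16.3780/(1+0.1172)^2 + 19.8944/(1+0.1172)^3 + 24.1657/(1+0.1172)^4 + 29.3541/(1+0.1172)^5 + 35.6564/(1+0.1172)^6 + 548.4389/(1+0.1172)^6 = 372.2349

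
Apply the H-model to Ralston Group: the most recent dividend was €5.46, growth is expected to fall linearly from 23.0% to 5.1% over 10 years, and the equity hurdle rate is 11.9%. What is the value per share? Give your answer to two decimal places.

€156.25

H-model: P₀ = D₀[(1+g_L) + H(g_S−g_L)]/(r−g_L), with H = 10/2 = 5.
P₀ = 5.46 × [(1+0.051) + 5×(0.23−0.051)] / (0.119−0.051)
   = 5.46 × 1.9460 / 0.068 = 156.2524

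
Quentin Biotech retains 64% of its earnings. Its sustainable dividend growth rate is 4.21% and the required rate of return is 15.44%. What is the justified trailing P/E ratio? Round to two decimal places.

Payout ratio b = 1 − 0.64 = 0.36.
Justified trailing P/E = b(1+g)/(r−g) = 0.36×(1+0.0421)/(0.1544−0.0421) = 3.3407

3.34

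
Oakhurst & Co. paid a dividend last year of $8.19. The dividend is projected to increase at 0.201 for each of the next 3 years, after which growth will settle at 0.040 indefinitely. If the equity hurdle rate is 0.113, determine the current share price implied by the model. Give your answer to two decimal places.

Two-stage DDM. Project D₁…D_3 at 0.201, terminal growth 0.04, discount at r = 0.113.
D_1 = 9.8362
D_2 = 11.8133
D_3 = 14.1877
Terminal value at t=3: TV = D_4/(r−g) = 14.7552/(0.113−0.04) = 202.1266
P₀ = 9.8362/(1+0.113)^1 + 11.8133/(1+0.113)^2 + 14.1877/(1+0.113)^3 + 202.1266/(1+0.113)^3 = 175.2655

$175.27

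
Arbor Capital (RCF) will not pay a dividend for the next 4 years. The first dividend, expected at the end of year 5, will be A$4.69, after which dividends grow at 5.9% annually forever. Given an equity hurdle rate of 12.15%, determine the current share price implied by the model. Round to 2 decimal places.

Deferred-dividend DDM. At t=4 the remaining stream is a growing perpetuity with first payment D_5 = 4.69.
V_4 = D_5/(r−g) = 4.69/(0.1215−0.059) = 75.0400
P₀ = V_4/(1+r)^4 = 75.0400/(1+0.1215)^4 = 47.4347

A$47.43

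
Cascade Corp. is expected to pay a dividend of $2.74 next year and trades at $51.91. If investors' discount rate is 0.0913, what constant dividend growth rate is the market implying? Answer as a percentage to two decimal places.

3.85%

From P₀ = D₁/(r − g), the implied growth is g = r − D₁/P₀.
g = 0.0913 − 2.74/51.91 = 0.0913 − 0.05278 = 0.03852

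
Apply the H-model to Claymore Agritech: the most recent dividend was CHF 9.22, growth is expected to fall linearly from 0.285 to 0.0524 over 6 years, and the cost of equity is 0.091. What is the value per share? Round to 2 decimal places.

H-model: P₀ = D₀[(1+g_L) + H(g_S−g_L)]/(r−g_L), with H = 6/2 = 3.
P₀ = 9.22 × [(1+0.0524) + 3×(0.285−0.0524)] / (0.091−0.0524)
   = 9.22 × 1.7502 / 0.0386 = 418.0530

CHF 418.05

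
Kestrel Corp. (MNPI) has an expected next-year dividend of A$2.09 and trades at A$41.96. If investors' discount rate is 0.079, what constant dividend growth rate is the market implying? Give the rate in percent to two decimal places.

From P₀ = D₁/(r − g), the implied growth is g = r − D₁/P₀.
g = 0.079 − 2.09/41.96 = 0.079 − 0.04981 = 0.02919

2.92%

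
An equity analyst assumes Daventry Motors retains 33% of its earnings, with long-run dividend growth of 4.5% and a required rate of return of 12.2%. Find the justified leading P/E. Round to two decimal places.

8.70

Payout ratio b = 1 − 0.33 = 0.67.
Justified leading P/E = b/(r−g) = 0.67/(0.122−0.045) = 8.7013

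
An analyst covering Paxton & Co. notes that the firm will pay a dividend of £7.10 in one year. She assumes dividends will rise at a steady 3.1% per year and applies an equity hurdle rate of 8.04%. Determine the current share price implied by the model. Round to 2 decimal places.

Gordon growth model: P₀ = D₁/(r − g), with D₁ = 7.10 given directly.
P₀ = 7.1000 / (0.0804 − 0.031) = 7.1000 / 0.0494 = 143.7247

£143.72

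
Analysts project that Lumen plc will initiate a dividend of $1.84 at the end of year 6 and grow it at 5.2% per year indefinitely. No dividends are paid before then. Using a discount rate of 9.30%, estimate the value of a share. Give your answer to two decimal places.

Deferred-dividend DDM. At t=5 the remaining stream is a growing perpetuity with first payment D_6 = 1.84.
V_5 = D_6/(r−g) = 1.84/(0.093−0.052) = 44.8780
P₀ = V_5/(1+r)^5 = 44.8780/(1+0.093)^5 = 28.7696

$28.77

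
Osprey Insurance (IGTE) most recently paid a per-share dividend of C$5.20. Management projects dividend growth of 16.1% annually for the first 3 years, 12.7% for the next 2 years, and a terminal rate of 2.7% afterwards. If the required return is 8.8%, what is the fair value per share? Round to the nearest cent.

C$145.25

Three-stage DDM. Project D₁…D_5; terminal Gordon value at t=5 with g = 0.027; discount at r = 0.088.
D_1 = 6.0372
D_2 = 7.0092
D_3 = 8.1377
D_4 = 9.1712
D_5 = 10.3359
TV_5 = 10.6150/(0.088−0.027) = 174.0157
P₀ = Σ Dₜ/(1+r)ᵗ + TV_5/(1+r)^5 = 145.2548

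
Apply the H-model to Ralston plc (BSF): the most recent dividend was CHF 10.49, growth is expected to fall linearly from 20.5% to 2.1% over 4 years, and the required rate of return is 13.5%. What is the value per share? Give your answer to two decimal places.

CHF 127.81

H-model: P₀ = D₀[(1+g_L) + H(g_S−g_L)]/(r−g_L), with H = 4/2 = 2.
P₀ = 10.49 × [(1+0.021) + 2×(0.205−0.021)] / (0.135−0.021)
   = 10.49 × 1.3890 / 0.114 = 127.8124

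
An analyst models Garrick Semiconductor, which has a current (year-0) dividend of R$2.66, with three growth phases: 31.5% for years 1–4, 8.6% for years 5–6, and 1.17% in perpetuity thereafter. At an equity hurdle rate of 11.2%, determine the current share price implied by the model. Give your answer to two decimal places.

Three-stage DDM. Project D₁…D_6; terminal Gordon value at t=6 with g = 0.0117; discount at r = 0.112.
D_1 = 3.4979
D_2 = 4.5997
D_3 = 6.0487
D_4 = 7.9540
D_5 = 8.6380
D_6 = 9.3809
TV_6 = 9.4907/(0.112−0.0117) = 94.6227
P₀ = Σ Dₜ/(1+r)ᵗ + TV_6/(1+r)^6 = 76.5538

R$76.55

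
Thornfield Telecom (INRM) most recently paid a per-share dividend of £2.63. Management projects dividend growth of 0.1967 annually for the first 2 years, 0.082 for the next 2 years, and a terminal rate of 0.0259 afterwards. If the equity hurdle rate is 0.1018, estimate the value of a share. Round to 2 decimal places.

£52.44

Three-stage DDM. Project D₁…D_4; terminal Gordon value at t=4 with g = 0.0259; discount at r = 0.1018.
D_1 = 3.1473
D_2 = 3.7664
D_3 = 4.0752
D_4 = 4.4094
TV_4 = 4.5236/(0.1018−0.0259) = 59.5997
P₀ = Σ Dₜ/(1+r)ᵗ + TV_4/(1+r)^4 = 52.4400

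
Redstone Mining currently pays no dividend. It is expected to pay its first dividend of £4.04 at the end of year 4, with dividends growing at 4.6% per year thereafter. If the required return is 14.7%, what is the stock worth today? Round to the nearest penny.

Deferred-dividend DDM. At t=3 the remaining stream is a growing perpetuity with first payment D_4 = 4.04.
V_3 = D_4/(r−g) = 4.04/(0.147−0.046) = 40.0000
P₀ = V_3/(1+r)^3 = 40.0000/(1+0.147)^3 = 26.5076

£26.51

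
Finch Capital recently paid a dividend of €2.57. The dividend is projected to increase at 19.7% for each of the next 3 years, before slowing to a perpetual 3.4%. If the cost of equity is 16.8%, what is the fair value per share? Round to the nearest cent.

€29.44

Two-stage DDM. Project D₁…D_3 at 0.197, terminal growth 0.034, discount at r = 0.168.
D_1 = 3.0763
D_2 = 3.6823
D_3 = 4.4077
Terminal value at t=3: TV = D_4/(r−g) = 4.5576/(0.168−0.034) = 34.0119
P₀ = 3.0763/(1+0.168)^1 + 3.6823/(1+0.168)^2 + 4.4077/(1+0.168)^3 + 34.0119/(1+0.168)^3 = 29.4446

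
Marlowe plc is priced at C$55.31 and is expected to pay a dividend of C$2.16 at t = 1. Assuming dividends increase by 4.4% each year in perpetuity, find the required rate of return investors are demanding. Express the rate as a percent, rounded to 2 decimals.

8.31%

Rearranging the constant-growth DDM: r = D₁/P₀ + g.
r = 2.1600 / 55.31 + 0.044 = 0.03905 + 0.044 = 0.08305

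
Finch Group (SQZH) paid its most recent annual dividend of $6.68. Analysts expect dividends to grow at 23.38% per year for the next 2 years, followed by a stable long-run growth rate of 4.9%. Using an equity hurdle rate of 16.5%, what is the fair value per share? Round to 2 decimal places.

Two-stage DDM. Project D₁…D_2 at 0.2338, terminal growth 0.049, discount at r = 0.165.
D_1 = 8.2418
D_2 = 10.1687
Terminal value at t=2: TV = D_3/(r−g) = 10.6670/(0.165−0.049) = 91.9567
P₀ = 8.2418/(1+0.165)^1 + 10.1687/(1+0.165)^2 + 91.9567/(1+0.165)^2 = 82.3203

$82.32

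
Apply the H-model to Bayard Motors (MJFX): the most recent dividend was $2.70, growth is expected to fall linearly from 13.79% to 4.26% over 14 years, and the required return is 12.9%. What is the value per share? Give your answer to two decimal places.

H-model: P₀ = D₀[(1+g_L) + H(g_S−g_L)]/(r−g_L), with H = 14/2 = 7.
P₀ = 2.70 × [(1+0.0426) + 7×(0.1379−0.0426)] / (0.129−0.0426)
   = 2.70 × 1.7097 / 0.0864 = 53.4281

$53.43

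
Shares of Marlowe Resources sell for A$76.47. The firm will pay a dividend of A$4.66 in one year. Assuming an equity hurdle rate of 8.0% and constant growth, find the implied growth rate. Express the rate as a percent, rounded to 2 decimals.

From P₀ = D₁/(r − g), the implied growth is g = r − D₁/P₀.
g = 0.08 − 4.66/76.47 = 0.08 − 0.06094 = 0.01906

1.91%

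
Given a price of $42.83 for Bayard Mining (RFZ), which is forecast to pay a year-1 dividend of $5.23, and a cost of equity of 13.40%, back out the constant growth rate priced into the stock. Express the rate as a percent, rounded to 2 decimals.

1.19%

From P₀ = D₁/(r − g), the implied growth is g = r − D₁/P₀.
g = 0.134 − 5.23/42.83 = 0.134 − 0.12211 = 0.01189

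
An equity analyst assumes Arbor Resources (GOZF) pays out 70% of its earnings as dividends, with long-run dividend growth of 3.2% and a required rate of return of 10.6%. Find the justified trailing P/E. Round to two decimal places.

Justified trailing P/E = b(1+g)/(r−g) = 0.70×(1+0.032)/(0.106−0.032) = 9.7622

9.76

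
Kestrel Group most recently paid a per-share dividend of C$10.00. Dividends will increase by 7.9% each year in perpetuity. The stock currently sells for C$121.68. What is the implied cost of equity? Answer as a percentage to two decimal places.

Rearranging the constant-growth DDM: r = D₁/P₀ + g.
D₁ = 10.00 × (1 + 0.079) = 10.7900.
r = 10.7900 / 121.68 + 0.079 = 0.08868 + 0.079 = 0.16768

16.77%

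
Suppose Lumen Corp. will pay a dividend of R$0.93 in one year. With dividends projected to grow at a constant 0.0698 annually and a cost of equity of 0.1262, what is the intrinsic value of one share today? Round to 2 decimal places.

R$16.49

Gordon growth model: P₀ = D₁/(r − g), with D₁ = 0.93 given directly.
P₀ = 0.9300 / (0.1262 − 0.0698) = 0.9300 / 0.0564 = 16.4894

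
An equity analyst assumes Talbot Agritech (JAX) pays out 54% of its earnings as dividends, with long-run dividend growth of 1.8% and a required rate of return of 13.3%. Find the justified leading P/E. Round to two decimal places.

Justified leading P/E = b/(r−g) = 0.54/(0.133−0.018) = 4.6957

4.70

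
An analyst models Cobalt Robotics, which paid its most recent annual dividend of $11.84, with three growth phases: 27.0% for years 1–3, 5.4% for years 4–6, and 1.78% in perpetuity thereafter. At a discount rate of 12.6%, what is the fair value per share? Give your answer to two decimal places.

$221.19

Three-stage DDM. Project D₁…D_6; terminal Gordon value at t=6 with g = 0.0178; discount at r = 0.126.
D_1 = 15.0368
D_2 = 19.0967
D_3 = 24.2529
D_4 = 25.5625
D_5 = 26.9429
D_6 = 28.3978
TV_6 = 28.9033/(0.126−0.0178) = 267.1283
P₀ = Σ Dₜ/(1+r)ᵗ + TV_6/(1+r)^6 = 221.1906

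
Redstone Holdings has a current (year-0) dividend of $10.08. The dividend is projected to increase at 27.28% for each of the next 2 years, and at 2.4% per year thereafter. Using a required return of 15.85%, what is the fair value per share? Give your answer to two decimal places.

$115.87

Two-stage DDM. Project D₁…D_2 at 0.2728, terminal growth 0.024, discount at r = 0.1585.
D_1 = 12.8298
D_2 = 16.3298
Terminal value at t=2: TV = D_3/(r−g) = 16.7217/(0.1585−0.024) = 124.3250
P₀ = 12.8298/(1+0.1585)^1 + 16.3298/(1+0.1585)^2 + 124.3250/(1+0.1585)^2 = 115.8748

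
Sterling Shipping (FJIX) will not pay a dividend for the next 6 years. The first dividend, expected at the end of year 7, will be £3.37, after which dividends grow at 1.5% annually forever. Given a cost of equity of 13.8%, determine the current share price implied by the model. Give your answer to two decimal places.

£12.61

Deferred-dividend DDM. At t=6 the remaining stream is a growing perpetuity with first payment D_7 = 3.37.
V_6 = D_7/(r−g) = 3.37/(0.138−0.015) = 27.3984
P₀ = V_6/(1+r)^6 = 27.3984/(1+0.138)^6 = 12.6145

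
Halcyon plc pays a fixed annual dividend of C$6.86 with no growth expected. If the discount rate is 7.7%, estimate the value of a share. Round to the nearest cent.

Zero-growth DDM (perpetuity): P₀ = D/r = 6.86 / 0.077 = 89.0909

C$89.09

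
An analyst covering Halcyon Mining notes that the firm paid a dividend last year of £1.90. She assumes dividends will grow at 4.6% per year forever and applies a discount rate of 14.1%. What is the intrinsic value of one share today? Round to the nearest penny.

£20.92

Gordon growth model: P₀ = D₁/(r − g). D₁ = 1.90 × (1 + 0.046) = 1.9874.
P₀ = 1.9874 / (0.141 − 0.046) = 1.9874 / 0.095 = 20.9200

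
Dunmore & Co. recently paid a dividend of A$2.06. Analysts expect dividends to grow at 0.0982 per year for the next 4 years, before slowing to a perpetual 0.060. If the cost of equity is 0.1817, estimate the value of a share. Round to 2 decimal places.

A$20.27

Two-stage DDM. Project D₁…D_4 at 0.0982, terminal growth 0.06, discount at r = 0.1817.
D_1 = 2.2623
D_2 = 2.4844
D_3 = 2.7284
D_4 = 2.9964
Terminal value at t=4: TV = D_5/(r−g) = 3.1761/(0.1817−0.06) = 26.0981
P₀ = 2.2623/(1+0.1817)^1 + 2.4844/(1+0.1817)^2 + 2.7284/(1+0.1817)^3 + 2.9964/(1+0.1817)^4 + 26.0981/(1+0.1817)^4 = 20.2675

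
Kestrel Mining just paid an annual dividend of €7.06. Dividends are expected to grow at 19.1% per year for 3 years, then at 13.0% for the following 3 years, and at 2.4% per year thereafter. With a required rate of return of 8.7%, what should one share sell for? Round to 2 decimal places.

Three-stage DDM. Project D₁…D_6; terminal Gordon value at t=6 with g = 0.024; discount at r = 0.087.
D_1 = 8.4085
D_2 = 10.0145
D_3 = 11.9272
D_4 = 13.4778
D_5 = 15.2299
D_6 = 17.2098
TV_6 = 17.6228/(0.087−0.024) = 279.7272
P₀ = Σ Dₜ/(1+r)ᵗ + TV_6/(1+r)^6 = 225.1931

€225.19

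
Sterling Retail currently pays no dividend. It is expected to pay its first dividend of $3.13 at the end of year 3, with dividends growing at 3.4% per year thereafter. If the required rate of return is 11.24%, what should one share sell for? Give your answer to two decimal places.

$32.26

Deferred-dividend DDM. At t=2 the remaining stream is a growing perpetuity with first payment D_3 = 3.13.
V_2 = D_3/(r−g) = 3.13/(0.1124−0.034) = 39.9235
P₀ = V_2/(1+r)^2 = 39.9235/(1+0.1124)^2 = 32.2631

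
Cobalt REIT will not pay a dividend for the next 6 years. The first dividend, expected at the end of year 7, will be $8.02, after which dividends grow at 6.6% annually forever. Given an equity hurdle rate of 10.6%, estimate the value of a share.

$109.54

Deferred-dividend DDM. At t=6 the remaining stream is a growing perpetuity with first payment D_7 = 8.02.
V_6 = D_7/(r−g) = 8.02/(0.106−0.066) = 200.5000
P₀ = V_6/(1+r)^6 = 200.5000/(1+0.106)^6 = 109.5427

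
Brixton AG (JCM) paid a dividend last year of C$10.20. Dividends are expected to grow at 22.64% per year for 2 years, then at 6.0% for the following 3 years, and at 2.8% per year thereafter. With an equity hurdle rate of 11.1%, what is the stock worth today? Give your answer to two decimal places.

Three-stage DDM. Project D₁…D_5; terminal Gordon value at t=5 with g = 0.028; discount at r = 0.111.
D_1 = 12.5093
D_2 = 15.3414
D_3 = 16.2619
D_4 = 17.2376
D_5 = 18.2718
TV_5 = 18.7834/(0.111−0.028) = 226.3065
P₀ = Σ Dₜ/(1+r)ᵗ + TV_5/(1+r)^5 = 191.3543

C$191.35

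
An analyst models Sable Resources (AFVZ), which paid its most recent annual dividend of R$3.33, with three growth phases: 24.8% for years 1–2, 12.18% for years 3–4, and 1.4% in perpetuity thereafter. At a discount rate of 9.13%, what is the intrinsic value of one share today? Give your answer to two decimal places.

Three-stage DDM. Project D₁…D_4; terminal Gordon value at t=4 with g = 0.014; discount at r = 0.0913.
D_1 = 4.1558
D_2 = 5.1865
D_3 = 5.8182
D_4 = 6.5269
TV_4 = 6.6182/(0.0913−0.014) = 85.6175
P₀ = Σ Dₜ/(1+r)ᵗ + TV_4/(1+r)^4 = 77.6067

R$77.61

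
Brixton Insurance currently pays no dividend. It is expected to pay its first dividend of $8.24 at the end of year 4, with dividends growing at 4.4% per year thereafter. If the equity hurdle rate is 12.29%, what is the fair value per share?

Deferred-dividend DDM. At t=3 the remaining stream is a growing perpetuity with first payment D_4 = 8.24.
V_3 = D_4/(r−g) = 8.24/(0.1229−0.044) = 104.4360
P₀ = V_3/(1+r)^3 = 104.4360/(1+0.1229)^3 = 73.7610

$73.76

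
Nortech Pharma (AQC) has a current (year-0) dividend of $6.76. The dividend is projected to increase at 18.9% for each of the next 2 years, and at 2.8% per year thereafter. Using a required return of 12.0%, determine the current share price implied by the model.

$99.92

Two-stage DDM. Project D₁…D_2 at 0.189, terminal growth 0.028, discount at r = 0.12.
D_1 = 8.0376
D_2 = 9.5568
Terminal value at t=2: TV = D_3/(r−g) = 9.8243/(0.12−0.028) = 106.7863
P₀ = 8.0376/(1+0.12)^1 + 9.5568/(1+0.12)^2 + 106.7863/(1+0.12)^2 = 99.9245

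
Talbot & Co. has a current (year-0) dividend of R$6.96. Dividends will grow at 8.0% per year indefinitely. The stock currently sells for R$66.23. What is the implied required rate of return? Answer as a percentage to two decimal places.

Rearranging the constant-growth DDM: r = D₁/P₀ + g.
D₁ = 6.96 × (1 + 0.08) = 7.5168.
r = 7.5168 / 66.23 + 0.08 = 0.11350 + 0.08 = 0.19350

19.35%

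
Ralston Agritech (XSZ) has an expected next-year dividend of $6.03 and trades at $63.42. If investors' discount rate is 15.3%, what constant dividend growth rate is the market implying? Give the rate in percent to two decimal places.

From P₀ = D₁/(r − g), the implied growth is g = r − D₁/P₀.
g = 0.153 − 6.03/63.42 = 0.153 − 0.09508 = 0.05792

5.79%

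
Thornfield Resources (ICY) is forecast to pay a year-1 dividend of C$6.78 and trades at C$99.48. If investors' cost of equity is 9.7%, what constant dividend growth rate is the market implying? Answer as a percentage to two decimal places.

From P₀ = D₁/(r − g), the implied growth is g = r − D₁/P₀.
g = 0.097 − 6.78/99.48 = 0.097 − 0.06815 = 0.02885

2.88%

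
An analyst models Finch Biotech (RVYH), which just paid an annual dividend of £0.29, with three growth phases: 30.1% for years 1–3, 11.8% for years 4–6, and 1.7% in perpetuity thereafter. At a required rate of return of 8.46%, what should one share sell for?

£11.11

Three-stage DDM. Project D₁…D_6; terminal Gordon value at t=6 with g = 0.017; discount at r = 0.0846.
D_1 = 0.3773
D_2 = 0.4909
D_3 = 0.6386
D_4 = 0.7140
D_5 = 0.7982
D_6 = 0.8924
TV_6 = 0.9076/(0.0846−0.017) = 13.4255
P₀ = Σ Dₜ/(1+r)ᵗ + TV_6/(1+r)^6 = 11.1089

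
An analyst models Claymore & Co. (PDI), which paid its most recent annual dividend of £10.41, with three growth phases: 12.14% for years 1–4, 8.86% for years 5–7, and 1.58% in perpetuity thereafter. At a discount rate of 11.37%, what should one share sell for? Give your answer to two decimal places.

Three-stage DDM. Project D₁…D_7; terminal Gordon value at t=7 with g = 0.0158; discount at r = 0.1137.
D_1 = 11.6738
D_2 = 13.0910
D_3 = 14.6802
D_4 = 16.4624
D_5 = 17.9210
D_6 = 19.5088
D_7 = 21.2372
TV_7 = 21.5728/(0.1137−0.0158) = 220.3553
P₀ = Σ Dₜ/(1+r)ᵗ + TV_7/(1+r)^7 = 176.7342

£176.73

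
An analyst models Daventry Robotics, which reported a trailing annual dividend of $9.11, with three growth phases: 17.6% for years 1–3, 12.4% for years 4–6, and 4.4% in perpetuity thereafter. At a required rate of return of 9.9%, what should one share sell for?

Three-stage DDM. Project D₁…D_6; terminal Gordon value at t=6 with g = 0.044; discount at r = 0.099.
D_1 = 10.7134
D_2 = 12.5989
D_3 = 14.8163
D_4 = 16.6535
D_5 = 18.7186
D_6 = 21.0397
TV_6 = 21.9654/(0.099−0.044) = 399.3715
P₀ = Σ Dₜ/(1+r)ᵗ + TV_6/(1+r)^6 = 293.0432

$293.04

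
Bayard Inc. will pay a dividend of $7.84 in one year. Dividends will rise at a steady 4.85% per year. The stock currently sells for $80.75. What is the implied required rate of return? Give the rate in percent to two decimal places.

14.56%

Rearranging the constant-growth DDM: r = D₁/P₀ + g.
r = 7.8400 / 80.75 + 0.0485 = 0.09709 + 0.0485 = 0.14559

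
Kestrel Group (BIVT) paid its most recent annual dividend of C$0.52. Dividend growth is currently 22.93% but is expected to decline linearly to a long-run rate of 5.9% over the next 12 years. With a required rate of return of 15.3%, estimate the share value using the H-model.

H-model: P₀ = D₀[(1+g_L) + H(g_S−g_L)]/(r−g_L), with H = 12/2 = 6.
P₀ = 0.52 × [(1+0.059) + 6×(0.2293−0.059)] / (0.153−0.059)
   = 0.52 × 2.0808 / 0.094 = 11.5108

C$11.51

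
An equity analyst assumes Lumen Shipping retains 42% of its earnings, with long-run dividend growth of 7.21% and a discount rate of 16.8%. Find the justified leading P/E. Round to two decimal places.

Payout ratio b = 1 − 0.42 = 0.58.
Justified leading P/E = b/(r−g) = 0.58/(0.168−0.0721) = 6.0480

6.05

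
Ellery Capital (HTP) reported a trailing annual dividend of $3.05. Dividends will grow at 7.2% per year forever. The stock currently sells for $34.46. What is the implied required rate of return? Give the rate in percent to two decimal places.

16.69%

Rearranging the constant-growth DDM: r = D₁/P₀ + g.
D₁ = 3.05 × (1 + 0.072) = 3.2696.
r = 3.2696 / 34.46 + 0.072 = 0.09488 + 0.072 = 0.16688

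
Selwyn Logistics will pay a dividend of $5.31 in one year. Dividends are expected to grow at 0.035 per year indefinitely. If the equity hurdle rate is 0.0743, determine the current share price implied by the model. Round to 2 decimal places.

Gordon growth model: P₀ = D₁/(r − g), with D₁ = 5.31 given directly.
P₀ = 5.3100 / (0.0743 − 0.035) = 5.3100 / 0.0393 = 135.1145

$135.11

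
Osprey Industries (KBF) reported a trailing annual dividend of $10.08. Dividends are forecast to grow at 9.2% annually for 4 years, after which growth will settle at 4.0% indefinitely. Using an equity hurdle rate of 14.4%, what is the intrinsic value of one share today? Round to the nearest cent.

Two-stage DDM. Project D₁…D_4 at 0.092, terminal growth 0.04, discount at r = 0.144.
D_1 = 11.0074
D_2 = 12.0200
D_3 = 13.1259
D_4 = 14.3335
Terminal value at t=4: TV = D_5/(r−g) = 14.9068/(0.144−0.04) = 143.3346
P₀ = 11.0074/(1+0.144)^1 + 12.0200/(1+0.144)^2 + 13.1259/(1+0.144)^3 + 14.3335/(1+0.144)^4 + 143.3346/(1+0.144)^4 = 119.6266

$119.63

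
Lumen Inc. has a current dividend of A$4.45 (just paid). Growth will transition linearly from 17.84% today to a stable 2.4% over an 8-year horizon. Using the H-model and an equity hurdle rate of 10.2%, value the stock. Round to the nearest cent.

H-model: P₀ = D₀[(1+g_L) + H(g_S−g_L)]/(r−g_L), with H = 8/2 = 4.
P₀ = 4.45 × [(1+0.024) + 4×(0.1784−0.024)] / (0.102−0.024)
   = 4.45 × 1.6416 / 0.078 = 93.6554

A$93.66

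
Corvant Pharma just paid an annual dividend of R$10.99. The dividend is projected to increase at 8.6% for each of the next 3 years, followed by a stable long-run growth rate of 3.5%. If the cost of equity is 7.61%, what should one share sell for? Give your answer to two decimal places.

Two-stage DDM. Project D₁…D_3 at 0.086, terminal growth 0.035, discount at r = 0.0761.
D_1 = 11.9351
D_2 = 12.9616
D_3 = 14.0763
Terminal value at t=3: TV = D_4/(r−g) = 14.5689/(0.0761−0.035) = 354.4751
P₀ = 11.9351/(1+0.0761)^1 + 12.9616/(1+0.0761)^2 + 14.0763/(1+0.0761)^3 + 354.4751/(1+0.0761)^3 = 318.0447

R$318.04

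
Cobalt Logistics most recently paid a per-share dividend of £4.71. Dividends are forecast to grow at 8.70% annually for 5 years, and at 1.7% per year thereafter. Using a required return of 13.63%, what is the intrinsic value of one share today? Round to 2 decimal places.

£52.82

Two-stage DDM. Project D₁…D_5 at 0.087, terminal growth 0.017, discount at r = 0.1363.
D_1 = 5.1198
D_2 = 5.5652
D_3 = 6.0494
D_4 = 6.5757
D_5 = 7.1477
Terminal value at t=5: TV = D_6/(r−g) = 7.2692/(0.1363−0.017) = 60.9325
P₀ = 5.1198/(1+0.1363)^1 + 5.5652/(1+0.1363)^2 + 6.0494/(1+0.1363)^3 + 6.5757/(1+0.1363)^4 + 7.1477/(1+0.1363)^5 + 60.9325/(1+0.1363)^5 = 52.8214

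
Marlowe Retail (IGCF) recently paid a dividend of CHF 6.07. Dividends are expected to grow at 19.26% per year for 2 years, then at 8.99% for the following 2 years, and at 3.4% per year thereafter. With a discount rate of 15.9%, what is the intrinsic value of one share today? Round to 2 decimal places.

CHF 71.41

Three-stage DDM. Project D₁…D_4; terminal Gordon value at t=4 with g = 0.034; discount at r = 0.159.
D_1 = 7.2391
D_2 = 8.6333
D_3 = 9.4095
D_4 = 10.2554
TV_4 = 10.6041/(0.159−0.034) = 84.8325
P₀ = Σ Dₜ/(1+r)ᵗ + TV_4/(1+r)^4 = 71.4145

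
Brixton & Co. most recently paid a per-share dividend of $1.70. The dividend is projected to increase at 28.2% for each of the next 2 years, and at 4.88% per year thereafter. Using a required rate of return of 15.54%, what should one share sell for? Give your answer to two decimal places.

Two-stage DDM. Project D₁…D_2 at 0.282, terminal growth 0.0488, discount at r = 0.1554.
D_1 = 2.1794
D_2 = 2.7940
Terminal value at t=2: TV = D_3/(r−g) = 2.9303/(0.1554−0.0488) = 27.4891
P₀ = 2.1794/(1+0.1554)^1 + 2.7940/(1+0.1554)^2 + 27.4891/(1+0.1554)^2 = 24.5711

$24.57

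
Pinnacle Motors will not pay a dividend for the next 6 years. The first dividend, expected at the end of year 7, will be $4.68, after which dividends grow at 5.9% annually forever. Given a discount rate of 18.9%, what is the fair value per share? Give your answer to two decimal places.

Deferred-dividend DDM. At t=6 the remaining stream is a growing perpetuity with first payment D_7 = 4.68.
V_6 = D_7/(r−g) = 4.68/(0.189−0.059) = 36.0000
P₀ = V_6/(1+r)^6 = 36.0000/(1+0.189)^6 = 12.7412

$12.74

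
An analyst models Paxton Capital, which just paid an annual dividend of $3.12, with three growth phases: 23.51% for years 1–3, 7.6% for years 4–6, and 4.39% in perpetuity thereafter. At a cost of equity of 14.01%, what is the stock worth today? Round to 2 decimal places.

$57.80

Three-stage DDM. Project D₁…D_6; terminal Gordon value at t=6 with g = 0.0439; discount at r = 0.1401.
D_1 = 3.8535
D_2 = 4.7595
D_3 = 5.8784
D_4 = 6.3252
D_5 = 6.8059
D_6 = 7.3231
TV_6 = 7.6446/(0.1401−0.0439) = 79.4660
P₀ = Σ Dₜ/(1+r)ᵗ + TV_6/(1+r)^6 = 57.8044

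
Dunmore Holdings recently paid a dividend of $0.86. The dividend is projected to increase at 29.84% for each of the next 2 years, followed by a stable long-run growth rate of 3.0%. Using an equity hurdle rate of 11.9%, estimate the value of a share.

$15.56

Two-stage DDM. Project D₁…D_2 at 0.2984, terminal growth 0.03, discount at r = 0.119.
D_1 = 1.1166
D_2 = 1.4498
Terminal value at t=2: TV = D_3/(r−g) = 1.4933/(0.119−0.03) = 16.7789
P₀ = 1.1166/(1+0.119)^1 + 1.4498/(1+0.119)^2 + 16.7789/(1+0.119)^2 = 15.5557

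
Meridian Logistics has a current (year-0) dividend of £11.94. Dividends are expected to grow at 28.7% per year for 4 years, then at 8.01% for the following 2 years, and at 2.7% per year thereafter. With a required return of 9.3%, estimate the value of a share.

£466.94

Three-stage DDM. Project D₁…D_6; terminal Gordon value at t=6 with g = 0.027; discount at r = 0.093.
D_1 = 15.3668
D_2 = 19.7770
D_3 = 25.4531
D_4 = 32.7581
D_5 = 35.3820
D_6 = 38.2161
TV_6 = 39.2479/(0.093−0.027) = 594.6658
P₀ = Σ Dₜ/(1+r)ᵗ + TV_6/(1+r)^6 = 466.9366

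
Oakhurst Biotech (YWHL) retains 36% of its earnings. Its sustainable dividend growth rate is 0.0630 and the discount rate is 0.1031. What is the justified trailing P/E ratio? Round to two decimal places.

Payout ratio b = 1 − 0.36 = 0.64.
Justified trailing P/E = b(1+g)/(r−g) = 0.64×(1+0.063)/(0.1031−0.063) = 16.9656

16.97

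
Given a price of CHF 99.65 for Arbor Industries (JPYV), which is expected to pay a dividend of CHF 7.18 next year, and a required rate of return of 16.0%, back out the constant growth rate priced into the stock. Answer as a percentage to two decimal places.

From P₀ = D₁/(r − g), the implied growth is g = r − D₁/P₀.
g = 0.16 − 7.18/99.65 = 0.16 − 0.07205 = 0.08795

8.79%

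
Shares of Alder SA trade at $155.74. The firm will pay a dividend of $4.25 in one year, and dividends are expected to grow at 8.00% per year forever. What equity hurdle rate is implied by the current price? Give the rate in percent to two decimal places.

10.73%

Rearranging the constant-growth DDM: r = D₁/P₀ + g.
r = 4.2500 / 155.74 + 0.08 = 0.02729 + 0.08 = 0.10729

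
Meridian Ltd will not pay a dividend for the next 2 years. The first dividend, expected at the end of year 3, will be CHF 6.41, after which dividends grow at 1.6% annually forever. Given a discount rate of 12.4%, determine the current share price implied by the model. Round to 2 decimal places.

Deferred-dividend DDM. At t=2 the remaining stream is a growing perpetuity with first payment D_3 = 6.41.
V_2 = D_3/(r−g) = 6.41/(0.124−0.016) = 59.3519
P₀ = V_2/(1+r)^2 = 59.3519/(1+0.124)^2 = 46.9788

CHF 46.98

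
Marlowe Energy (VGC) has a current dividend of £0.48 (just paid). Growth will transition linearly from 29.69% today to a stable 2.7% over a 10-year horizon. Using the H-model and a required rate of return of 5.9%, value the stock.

H-model: P₀ = D₀[(1+g_L) + H(g_S−g_L)]/(r−g_L), with H = 10/2 = 5.
P₀ = 0.48 × [(1+0.027) + 5×(0.2969−0.027)] / (0.059−0.027)
   = 0.48 × 2.3765 / 0.032 = 35.6475

£35.65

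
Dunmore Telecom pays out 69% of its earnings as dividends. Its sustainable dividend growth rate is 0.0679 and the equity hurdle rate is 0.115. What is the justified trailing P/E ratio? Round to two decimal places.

Justified trailing P/E = b(1+g)/(r−g) = 0.69×(1+0.0679)/(0.115−0.0679) = 15.6444

15.64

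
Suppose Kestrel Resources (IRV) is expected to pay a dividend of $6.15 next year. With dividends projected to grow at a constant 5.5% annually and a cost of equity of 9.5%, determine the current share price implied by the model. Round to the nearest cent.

Gordon growth model: P₀ = D₁/(r − g), with D₁ = 6.15 given directly.
P₀ = 6.1500 / (0.095 − 0.055) = 6.1500 / 0.04 = 153.7500

$153.75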